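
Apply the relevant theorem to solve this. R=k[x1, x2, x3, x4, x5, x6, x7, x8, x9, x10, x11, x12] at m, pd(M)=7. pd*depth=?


pd+depth=12
depth=12-7=5
pd*depth=7*5=35


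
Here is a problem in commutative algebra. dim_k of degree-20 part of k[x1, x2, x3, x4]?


C(d+n-1,n-1)=C(23,3)=1771


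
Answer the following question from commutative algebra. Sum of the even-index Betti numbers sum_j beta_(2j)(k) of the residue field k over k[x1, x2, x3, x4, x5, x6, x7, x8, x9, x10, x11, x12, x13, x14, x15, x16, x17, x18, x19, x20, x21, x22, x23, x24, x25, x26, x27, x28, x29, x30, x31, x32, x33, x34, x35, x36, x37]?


Koszul resolution: beta_i(k)=C(n,i), n=37
sum_even C(37,i) = 2^(n-1) = 2^36 = 68719476736


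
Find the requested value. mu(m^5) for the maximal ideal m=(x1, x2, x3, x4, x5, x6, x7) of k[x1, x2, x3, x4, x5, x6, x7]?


Graded Nakayama: mu(m^d) = dim_k (m^d/m^(d+1)) = #degree-5 monomials in 7 vars
C(n+d-1,d)=C(11,5)=462


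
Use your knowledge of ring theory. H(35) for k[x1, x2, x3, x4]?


C(d+n-1,n-1)=C(38,3)=8436


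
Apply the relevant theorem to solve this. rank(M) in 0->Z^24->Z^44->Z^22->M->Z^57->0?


Alt sum=0:
(-1)^0*24 + (-1)^1*44 + (-1)^2*22 + (-1)^3*? + (-1)^4*57=0
rank(M)=59


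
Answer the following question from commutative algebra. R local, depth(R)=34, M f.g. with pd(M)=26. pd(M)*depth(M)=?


pd+depth=34
depth=34-26=8
pd*depth=26*8=208


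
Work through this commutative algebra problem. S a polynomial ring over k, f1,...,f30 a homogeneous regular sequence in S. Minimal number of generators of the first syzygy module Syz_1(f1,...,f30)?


Regular sequence => Koszul complex is the minimal free resolution.
Syz_1 minimally generated by Koszul relations f_i*e_j - f_j*e_i (i<j): mu(Syz_1) = beta_2 = C(m,2) = m(m-1)/2
m=30
30*29/2 = 435


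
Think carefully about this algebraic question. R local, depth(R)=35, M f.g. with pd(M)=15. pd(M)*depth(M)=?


pd+depth=35
depth=35-15=20
pd*depth=15*20=300


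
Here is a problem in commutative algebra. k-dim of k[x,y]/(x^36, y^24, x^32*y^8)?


k[x,y]/I, I = (x^36, y^24, x^32*y^8)
Rect: 36x24=864. Corner: (36-32)x(24-8)=64.
dim = 864-64 = 800


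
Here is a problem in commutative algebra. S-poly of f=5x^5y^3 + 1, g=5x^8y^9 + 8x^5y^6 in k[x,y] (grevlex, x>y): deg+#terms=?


LT(f)=5x^5y^3, LT(g)=5x^8y^9
lcm(LM)=x^8y^9
S(f,g) (scaled by 25 to clear denominators) = 5x^3y^6*f - 5*g = -40x^5y^6 + 5x^3y^6
2 terms, deg 11.
11+2=13


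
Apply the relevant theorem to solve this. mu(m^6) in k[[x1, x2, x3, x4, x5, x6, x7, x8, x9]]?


C(n+d-1,d)=C(14,6)=3003


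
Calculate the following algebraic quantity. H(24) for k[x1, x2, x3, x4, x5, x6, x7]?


C(d+n-1,n-1)=C(30,6)=593775


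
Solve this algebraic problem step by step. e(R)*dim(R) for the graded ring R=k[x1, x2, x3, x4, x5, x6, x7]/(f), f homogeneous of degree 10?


e(R)=deg(f)=10, dim(R)=7-1=6
e*dim=10*6=60


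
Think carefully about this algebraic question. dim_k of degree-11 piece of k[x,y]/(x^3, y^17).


k[x,y], I = (x^3, y^17), d = 11
Need i < 3 and d-i < 17.
Range: 0 <= i <= 2.
H(11) = 3


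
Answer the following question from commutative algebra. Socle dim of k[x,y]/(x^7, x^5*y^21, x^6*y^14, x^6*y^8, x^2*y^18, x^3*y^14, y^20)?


Socle = ann(m) = span of standard monomials u with x*u, y*u in I (staircase corners).
Redundant generators: x^6*y^14, x^5*y^21
Minimal generators: x^7, x^6*y^8, x^3*y^14, x^2*y^18, y^20
Corners: xy^19, x^2y^17, x^5y^13, x^6y^7
Socle dim=4


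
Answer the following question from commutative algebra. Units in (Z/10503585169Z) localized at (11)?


Local ring = Z/214358881Z.
phi(214358881) = 11^7*(11-1) = 194871710


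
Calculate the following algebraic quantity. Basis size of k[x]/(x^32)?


Basis: 1,x,...,x^31
dim=32


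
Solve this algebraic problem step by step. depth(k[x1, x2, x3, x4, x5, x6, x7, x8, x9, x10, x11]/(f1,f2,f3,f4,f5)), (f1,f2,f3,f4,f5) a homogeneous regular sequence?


depth(R)=11
depth(R/I)=11-5=6


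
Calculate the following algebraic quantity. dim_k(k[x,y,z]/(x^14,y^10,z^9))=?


Basis: x^iy^jz^k, i<14,j<10,k<9
14*10*9=1260


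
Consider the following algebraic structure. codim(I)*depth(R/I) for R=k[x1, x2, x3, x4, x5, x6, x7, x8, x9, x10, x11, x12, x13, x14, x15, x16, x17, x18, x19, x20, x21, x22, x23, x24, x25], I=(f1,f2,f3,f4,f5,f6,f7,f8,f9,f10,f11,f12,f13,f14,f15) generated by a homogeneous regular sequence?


codim=15, depth=dim(R/I)=25-15=10
Product=15*10=150


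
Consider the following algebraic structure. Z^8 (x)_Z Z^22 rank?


rank(M(x)N) = rank(M)*rank(N)
8*22 = 176


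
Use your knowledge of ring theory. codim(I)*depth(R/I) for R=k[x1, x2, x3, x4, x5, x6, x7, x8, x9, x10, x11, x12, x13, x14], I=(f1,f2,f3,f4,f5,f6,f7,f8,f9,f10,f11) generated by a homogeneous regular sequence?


codim=11, depth=dim(R/I)=14-11=3
Product=11*3=33


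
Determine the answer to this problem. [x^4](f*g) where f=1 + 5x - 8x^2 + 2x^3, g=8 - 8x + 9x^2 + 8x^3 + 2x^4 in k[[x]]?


[x^4] = sum a_i*b_j, i+j=4
  1*2=2
  5*8=40
  -8*9=-72
  2*-8=-16
Sum=-46


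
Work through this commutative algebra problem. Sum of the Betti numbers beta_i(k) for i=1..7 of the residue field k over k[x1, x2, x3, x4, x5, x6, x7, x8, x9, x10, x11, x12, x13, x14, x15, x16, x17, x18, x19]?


Koszul resolution: beta_i(k)=C(n,i), n=19
C(19,1)=19, C(19,2)=171, C(19,3)=969, C(19,4)=3876, C(19,5)=11628, C(19,6)=27132, C(19,7)=50388
Sum=94183


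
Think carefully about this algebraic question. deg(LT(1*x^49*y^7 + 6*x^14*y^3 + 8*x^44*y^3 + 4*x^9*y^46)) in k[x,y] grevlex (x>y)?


LT: 1*x^49*y^7
deg_x=49, deg_y=7
Total=49+7=56


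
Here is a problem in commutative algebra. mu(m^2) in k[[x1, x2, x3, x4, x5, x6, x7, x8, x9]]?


C(n+d-1,d)=C(10,2)=45


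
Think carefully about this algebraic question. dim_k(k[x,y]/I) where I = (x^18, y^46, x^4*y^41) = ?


k[x,y]/I, I = (x^18, y^46, x^4*y^41)
Rect: 18x46=828. Corner: (18-4)x(46-41)=70.
dim = 828-70 = 758


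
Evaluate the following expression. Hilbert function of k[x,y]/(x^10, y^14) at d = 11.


k[x,y], I = (x^10, y^14), d = 11
Need i < 10 and d-i < 14.
Range: 0 <= i <= 9.
H(11) = 10


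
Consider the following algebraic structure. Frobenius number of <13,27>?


gcd(13,27)=1 => F=ab-a-b=13*27-13-27=351-40=311


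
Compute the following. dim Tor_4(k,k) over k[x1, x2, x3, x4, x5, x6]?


Koszul: C(n,i)=C(6,4)=15


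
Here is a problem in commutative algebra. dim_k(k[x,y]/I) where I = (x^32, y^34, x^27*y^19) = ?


k[x,y]/I, I = (x^32, y^34, x^27*y^19)
Rect: 32x34=1088. Corner: (32-27)x(34-19)=75.
dim = 1088-75 = 1013


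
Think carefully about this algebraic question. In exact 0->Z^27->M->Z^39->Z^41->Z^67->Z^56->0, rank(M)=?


Alt sum=0:
(-1)^0*27 + (-1)^1*? + (-1)^2*39 + (-1)^3*41 + (-1)^4*67 + (-1)^5*56=0
rank(M)=36


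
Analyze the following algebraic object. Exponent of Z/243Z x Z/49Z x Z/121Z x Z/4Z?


Exponent = lcm of the cyclic orders; pairwise coprime => product.
3^5*7^2*11^2*2^2=243*49*121*4=5762988


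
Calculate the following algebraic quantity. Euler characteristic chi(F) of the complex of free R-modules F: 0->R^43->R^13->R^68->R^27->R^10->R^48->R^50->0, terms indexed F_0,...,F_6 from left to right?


chi = sum (-1)^i * rank:
(-1)^0*43=43
(-1)^1*13=-13
(-1)^2*68=68
(-1)^3*27=-27
(-1)^4*10=10
(-1)^5*48=-48
(-1)^6*50=50
chi=83


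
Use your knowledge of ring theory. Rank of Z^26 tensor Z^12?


rank(M(x)N) = rank(M)*rank(N)
26*12 = 312


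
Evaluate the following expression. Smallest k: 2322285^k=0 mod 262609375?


2322285^k mod 262609375:
k=1: 2322285
k=2: 61496225
k=3: 55780375
k=4: 76531875
k=5: 52521875
k=6: 0
First zero at k = 6


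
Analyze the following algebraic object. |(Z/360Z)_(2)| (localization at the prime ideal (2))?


2-primary part: 360=2^3*45
Size=2^3=8


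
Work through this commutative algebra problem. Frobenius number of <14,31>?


gcd(14,31)=1 => F=ab-a-b=14*31-14-31=434-45=389


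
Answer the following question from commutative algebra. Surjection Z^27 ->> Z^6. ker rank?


rank(ker) = 27-6 = 21


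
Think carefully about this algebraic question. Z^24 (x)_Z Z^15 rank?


rank(M(x)N) = rank(M)*rank(N)
24*15 = 360


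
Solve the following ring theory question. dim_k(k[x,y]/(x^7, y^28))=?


Basis: x^i*y^j, i<7, j<28
7*28=196


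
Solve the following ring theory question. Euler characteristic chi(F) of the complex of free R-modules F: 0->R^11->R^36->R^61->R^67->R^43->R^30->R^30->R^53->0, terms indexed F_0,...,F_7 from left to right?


chi = sum (-1)^i * rank:
(-1)^0*11=11
(-1)^1*36=-36
(-1)^2*61=61
(-1)^3*67=-67
(-1)^4*43=43
(-1)^5*30=-30
(-1)^6*30=30
(-1)^7*53=-53
chi=-41


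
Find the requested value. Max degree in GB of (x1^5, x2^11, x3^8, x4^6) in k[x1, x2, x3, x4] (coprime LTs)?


Pure powers, coprime LTs => already GB.
Degrees: 5, 11, 8, 6
Max=11


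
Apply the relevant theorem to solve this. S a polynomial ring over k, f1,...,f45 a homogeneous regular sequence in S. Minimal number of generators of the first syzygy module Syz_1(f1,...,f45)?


Regular sequence => Koszul complex is the minimal free resolution.
Syz_1 minimally generated by Koszul relations f_i*e_j - f_j*e_i (i<j): mu(Syz_1) = beta_2 = C(m,2) = m(m-1)/2
m=45
45*44/2 = 990


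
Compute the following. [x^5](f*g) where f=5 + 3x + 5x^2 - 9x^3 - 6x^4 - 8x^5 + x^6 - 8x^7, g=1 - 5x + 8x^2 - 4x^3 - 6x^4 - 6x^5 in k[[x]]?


[x^5] = sum a_i*b_j, i+j=5
  5*-6=-30
  3*-6=-18
  5*-4=-20
  -9*8=-72
  -6*-5=30
  -8*1=-8
Sum=-118


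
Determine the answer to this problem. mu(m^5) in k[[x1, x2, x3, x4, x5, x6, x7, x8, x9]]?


C(n+d-1,d)=C(13,5)=1287


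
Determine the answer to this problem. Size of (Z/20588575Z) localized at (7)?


7-primary part: 20588575=7^7*25
Size=7^7=823543


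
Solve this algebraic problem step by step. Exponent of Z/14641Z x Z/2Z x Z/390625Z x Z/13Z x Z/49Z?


Exponent = lcm of the cyclic orders; pairwise coprime => product.
11^4*2^1*5^8*13^1*7^2=14641*2*390625*13*49=7286185156250


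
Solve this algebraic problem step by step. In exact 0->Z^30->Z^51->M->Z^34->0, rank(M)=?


Alt sum=0:
(-1)^0*30 + (-1)^1*51 + (-1)^2*? + (-1)^3*34=0
rank(M)=55


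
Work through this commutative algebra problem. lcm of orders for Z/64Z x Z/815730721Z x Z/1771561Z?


Exponent = lcm of the cyclic orders; pairwise coprime => product.
2^6*13^8*11^6=64*815730721*1771561=92487470836830784


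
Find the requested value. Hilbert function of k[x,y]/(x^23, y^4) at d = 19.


k[x,y], I = (x^23, y^4), d = 19
Need i < 23 and d-i < 4.
Range: 16 <= i <= 19.
H(19) = 4


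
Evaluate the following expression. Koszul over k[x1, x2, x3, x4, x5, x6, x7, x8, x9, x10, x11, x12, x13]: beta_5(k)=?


C(n,i)=C(13,5)=1287


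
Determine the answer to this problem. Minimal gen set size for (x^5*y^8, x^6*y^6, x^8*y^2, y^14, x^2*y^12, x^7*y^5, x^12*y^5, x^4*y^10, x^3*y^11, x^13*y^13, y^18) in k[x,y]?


Remove redundant (divisible by others).
x^12*y^5 redundant.
x^13*y^13 redundant.
y^18 redundant.
Min: x^8*y^2, x^7*y^5, x^6*y^6, x^5*y^8, x^4*y^10, x^3*y^11, x^2*y^12, y^14
Count=8


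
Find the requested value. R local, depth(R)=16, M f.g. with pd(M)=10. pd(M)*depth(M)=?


pd+depth=16
depth=16-10=6
pd*depth=10*6=60


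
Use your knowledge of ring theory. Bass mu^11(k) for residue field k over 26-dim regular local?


C(n,i)=C(26,11)=7726160


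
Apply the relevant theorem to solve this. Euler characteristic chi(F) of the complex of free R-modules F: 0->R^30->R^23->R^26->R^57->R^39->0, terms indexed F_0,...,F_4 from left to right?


chi = sum (-1)^i * rank:
(-1)^0*30=30
(-1)^1*23=-23
(-1)^2*26=26
(-1)^3*57=-57
(-1)^4*39=39
chi=15


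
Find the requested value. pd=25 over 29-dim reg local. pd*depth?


pd+depth=29
depth=29-25=4
pd*depth=25*4=100


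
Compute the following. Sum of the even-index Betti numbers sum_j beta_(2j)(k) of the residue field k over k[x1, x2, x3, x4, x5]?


Koszul resolution: beta_i(k)=C(n,i), n=5
sum_even C(5,i) = 2^(n-1) = 2^4 = 16


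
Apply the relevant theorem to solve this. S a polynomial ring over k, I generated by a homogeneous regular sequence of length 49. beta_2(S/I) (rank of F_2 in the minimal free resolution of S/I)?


Regular sequence => Koszul complex is the minimal free resolution.
Syz_1 minimally generated by Koszul relations f_i*e_j - f_j*e_i (i<j): mu(Syz_1) = beta_2 = C(m,2) = m(m-1)/2
m=49
49*48/2 = 1176


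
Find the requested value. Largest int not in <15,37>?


gcd(15,37)=1 => F=ab-a-b=15*37-15-37=555-52=503


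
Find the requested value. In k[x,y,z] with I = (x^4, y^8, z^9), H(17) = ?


Need i<4, j<8, k<9 with i+j+k=17.
For each i, j ranges over max(0,17-i-8)..min(7,17-i):
  i=0: j in [9,7] -> 0
  i=1: j in [8,7] -> 0
  i=2: j in [7,7] -> 1
  i=3: j in [6,7] -> 2
H(17) = 0+0+1+2 = 3


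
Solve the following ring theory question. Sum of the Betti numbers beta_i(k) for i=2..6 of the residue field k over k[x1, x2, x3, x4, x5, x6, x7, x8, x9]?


Koszul resolution: beta_i(k)=C(n,i), n=9
C(9,2)=36, C(9,3)=84, C(9,4)=126, C(9,5)=126, C(9,6)=84
Sum=456


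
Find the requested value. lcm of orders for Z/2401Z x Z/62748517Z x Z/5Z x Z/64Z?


Exponent = lcm of the cyclic orders; pairwise coprime => product.
7^4*13^7*5^1*2^6=2401*62748517*5*64=48210940581440


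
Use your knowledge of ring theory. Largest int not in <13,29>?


gcd(13,29)=1 => F=ab-a-b=13*29-13-29=377-42=335


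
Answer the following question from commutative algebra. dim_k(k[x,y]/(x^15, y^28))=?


Basis: x^i*y^j, i<15, j<28
15*28=420


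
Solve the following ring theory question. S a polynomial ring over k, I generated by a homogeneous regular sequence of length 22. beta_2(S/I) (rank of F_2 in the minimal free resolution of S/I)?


Regular sequence => Koszul complex is the minimal free resolution.
Syz_1 minimally generated by Koszul relations f_i*e_j - f_j*e_i (i<j): mu(Syz_1) = beta_2 = C(m,2) = m(m-1)/2
m=22
22*21/2 = 231


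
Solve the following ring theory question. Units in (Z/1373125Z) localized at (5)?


Local ring = Z/625Z.
phi(625) = 5^3*(5-1) = 500


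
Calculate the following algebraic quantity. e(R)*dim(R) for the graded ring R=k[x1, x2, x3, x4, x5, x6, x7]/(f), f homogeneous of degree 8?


e(R)=deg(f)=8, dim(R)=7-1=6
e*dim=8*6=48


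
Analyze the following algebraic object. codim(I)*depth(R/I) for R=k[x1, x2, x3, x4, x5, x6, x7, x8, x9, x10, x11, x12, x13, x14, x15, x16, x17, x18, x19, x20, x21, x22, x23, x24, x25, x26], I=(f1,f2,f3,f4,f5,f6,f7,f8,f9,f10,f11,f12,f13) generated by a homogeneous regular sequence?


codim=13, depth=dim(R/I)=26-13=13
Product=13*13=169


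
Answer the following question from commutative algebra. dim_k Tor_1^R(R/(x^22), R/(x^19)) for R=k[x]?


Tor_1(R/I,R/J)=(I cap J)/IJ=(x^22)/(x^41)
dim=41-22=min(22,19)=19


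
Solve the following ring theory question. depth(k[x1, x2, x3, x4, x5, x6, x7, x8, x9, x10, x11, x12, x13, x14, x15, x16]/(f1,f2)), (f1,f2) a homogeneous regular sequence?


depth(R)=16
depth(R/I)=16-2=14


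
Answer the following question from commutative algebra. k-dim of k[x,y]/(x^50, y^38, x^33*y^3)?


k[x,y]/I, I = (x^50, y^38, x^33*y^3)
Rect: 50x38=1900. Corner: (50-33)x(38-3)=595.
dim = 1900-595 = 1305


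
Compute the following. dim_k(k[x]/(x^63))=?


Basis: 1,x,...,x^62
dim=63


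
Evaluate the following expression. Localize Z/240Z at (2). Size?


2-primary part: 240=2^4*15
Size=2^4=16


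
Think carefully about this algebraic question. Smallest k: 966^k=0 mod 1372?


966^k mod 1372:
k=1: 966
k=2: 196
k=3: 0
First zero at k = 3


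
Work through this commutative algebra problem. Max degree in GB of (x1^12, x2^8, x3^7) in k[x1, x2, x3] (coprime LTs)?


Pure powers, coprime LTs => already GB.
Degrees: 12, 8, 7
Max=12


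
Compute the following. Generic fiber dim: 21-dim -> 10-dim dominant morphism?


dim(fiber)=dim(X)-dim(Y)=21-10=11


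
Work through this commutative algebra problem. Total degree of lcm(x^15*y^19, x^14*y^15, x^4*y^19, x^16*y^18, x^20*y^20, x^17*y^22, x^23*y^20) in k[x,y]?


lcm = componentwise max:
x: max(15,14,4,16,20,17,23)=23
y: max(19,15,19,18,20,22,20)=22
Total=23+22=45


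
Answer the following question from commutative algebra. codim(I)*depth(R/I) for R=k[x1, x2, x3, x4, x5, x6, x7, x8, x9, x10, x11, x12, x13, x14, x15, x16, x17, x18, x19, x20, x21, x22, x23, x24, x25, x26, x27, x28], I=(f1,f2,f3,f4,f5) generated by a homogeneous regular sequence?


codim=5, depth=dim(R/I)=28-5=23
Product=5*23=115


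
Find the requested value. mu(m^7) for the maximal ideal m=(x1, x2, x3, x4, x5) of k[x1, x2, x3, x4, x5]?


Graded Nakayama: mu(m^d) = dim_k (m^d/m^(d+1)) = #degree-7 monomials in 5 vars
C(n+d-1,d)=C(11,7)=330


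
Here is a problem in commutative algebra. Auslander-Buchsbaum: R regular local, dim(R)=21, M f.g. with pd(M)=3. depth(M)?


pd+depth=depth(R)=21
depth=21-3=18


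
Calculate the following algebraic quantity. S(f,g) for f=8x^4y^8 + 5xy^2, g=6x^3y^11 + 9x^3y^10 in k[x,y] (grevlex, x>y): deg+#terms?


LT(f)=8x^4y^8, LT(g)=6x^3y^11
lcm(LM)=x^4y^11
S(f,g) (scaled by 48 to clear denominators) = 6y^3*f - 8x*g = -72x^4y^10 + 30xy^5
2 terms, deg 14.
14+2=16


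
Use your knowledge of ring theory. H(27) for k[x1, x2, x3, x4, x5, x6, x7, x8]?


C(d+n-1,n-1)=C(34,7)=5379616


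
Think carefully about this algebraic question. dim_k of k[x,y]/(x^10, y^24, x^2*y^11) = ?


k[x,y]/I, I = (x^10, y^24, x^2*y^11)
Rect: 10x24=240. Corner: (10-2)x(24-11)=104.
dim = 240-104 = 136


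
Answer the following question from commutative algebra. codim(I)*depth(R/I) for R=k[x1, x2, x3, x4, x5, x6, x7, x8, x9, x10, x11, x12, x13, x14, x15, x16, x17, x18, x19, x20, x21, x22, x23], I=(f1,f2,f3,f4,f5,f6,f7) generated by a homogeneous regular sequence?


codim=7, depth=dim(R/I)=23-7=16
Product=7*16=112


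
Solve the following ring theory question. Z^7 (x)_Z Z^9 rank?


rank(M(x)N) = rank(M)*rank(N)
7*9 = 63


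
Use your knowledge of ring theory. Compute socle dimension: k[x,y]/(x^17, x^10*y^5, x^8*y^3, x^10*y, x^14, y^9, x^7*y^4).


Socle = ann(m) = span of standard monomials u with x*u, y*u in I (staircase corners).
Redundant generators: x^10*y^5, x^17
Minimal generators: x^14, x^10*y, x^8*y^3, x^7*y^4, y^9
Corners: x^6y^8, x^7y^3, x^9y^2, x^13
Socle dim=4


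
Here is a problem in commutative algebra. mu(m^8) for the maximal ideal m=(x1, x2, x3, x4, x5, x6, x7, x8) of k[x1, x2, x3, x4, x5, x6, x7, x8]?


Graded Nakayama: mu(m^d) = dim_k (m^d/m^(d+1)) = #degree-8 monomials in 8 vars
C(n+d-1,d)=C(15,8)=6435


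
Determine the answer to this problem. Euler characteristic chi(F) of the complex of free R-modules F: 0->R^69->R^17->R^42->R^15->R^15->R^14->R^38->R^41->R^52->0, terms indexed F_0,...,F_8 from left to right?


chi = sum (-1)^i * rank:
(-1)^0*69=69
(-1)^1*17=-17
(-1)^2*42=42
(-1)^3*15=-15
(-1)^4*15=15
(-1)^5*14=-14
(-1)^6*38=38
(-1)^7*41=-41
(-1)^8*52=52
chi=129


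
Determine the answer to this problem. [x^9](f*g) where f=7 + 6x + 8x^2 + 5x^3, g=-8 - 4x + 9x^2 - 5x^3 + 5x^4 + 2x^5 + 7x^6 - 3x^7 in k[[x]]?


[x^9] = sum a_i*b_j, i+j=9
  8*-3=-24
  5*7=35
Sum=11


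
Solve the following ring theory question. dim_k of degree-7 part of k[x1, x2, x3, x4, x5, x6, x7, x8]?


C(d+n-1,n-1)=C(14,7)=3432


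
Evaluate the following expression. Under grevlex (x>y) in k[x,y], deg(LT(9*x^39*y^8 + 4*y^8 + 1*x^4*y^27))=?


LT: 9*x^39*y^8
deg_x=39, deg_y=8
Total=39+8=47


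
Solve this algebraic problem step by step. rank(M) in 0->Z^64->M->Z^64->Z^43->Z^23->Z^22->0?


Alt sum=0:
(-1)^0*64 + (-1)^1*? + (-1)^2*64 + (-1)^3*43 + (-1)^4*23 + (-1)^5*22=0
rank(M)=86


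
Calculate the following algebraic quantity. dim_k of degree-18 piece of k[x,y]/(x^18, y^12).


k[x,y], I = (x^18, y^12), d = 18
Need i < 18 and d-i < 12.
Range: 7 <= i <= 17.
H(18) = 11


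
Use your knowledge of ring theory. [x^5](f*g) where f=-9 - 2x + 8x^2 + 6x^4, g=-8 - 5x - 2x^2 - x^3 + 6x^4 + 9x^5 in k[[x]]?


[x^5] = sum a_i*b_j, i+j=5
  -9*9=-81
  -2*6=-12
  8*-1=-8
  6*-5=-30
Sum=-131


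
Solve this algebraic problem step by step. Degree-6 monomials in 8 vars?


C(d+n-1,n-1)=C(13,7)=1716


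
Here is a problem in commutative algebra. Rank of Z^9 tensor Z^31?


rank(M(x)N) = rank(M)*rank(N)
9*31 = 279


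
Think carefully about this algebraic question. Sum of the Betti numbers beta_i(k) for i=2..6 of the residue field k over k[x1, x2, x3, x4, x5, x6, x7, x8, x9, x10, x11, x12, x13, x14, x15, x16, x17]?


Koszul resolution: beta_i(k)=C(n,i), n=17
C(17,2)=136, C(17,3)=680, C(17,4)=2380, C(17,5)=6188, C(17,6)=12376
Sum=21760


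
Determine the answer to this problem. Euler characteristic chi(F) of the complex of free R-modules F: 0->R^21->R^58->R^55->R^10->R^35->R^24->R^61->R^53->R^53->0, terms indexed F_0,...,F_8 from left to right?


chi = sum (-1)^i * rank:
(-1)^0*21=21
(-1)^1*58=-58
(-1)^2*55=55
(-1)^3*10=-10
(-1)^4*35=35
(-1)^5*24=-24
(-1)^6*61=61
(-1)^7*53=-53
(-1)^8*53=53
chi=80


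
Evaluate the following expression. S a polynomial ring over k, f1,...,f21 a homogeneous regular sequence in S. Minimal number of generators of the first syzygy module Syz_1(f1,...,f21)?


Regular sequence => Koszul complex is the minimal free resolution.
Syz_1 minimally generated by Koszul relations f_i*e_j - f_j*e_i (i<j): mu(Syz_1) = beta_2 = C(m,2) = m(m-1)/2
m=21
21*20/2 = 210


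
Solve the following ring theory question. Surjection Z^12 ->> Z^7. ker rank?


rank(ker) = 12-7 = 5


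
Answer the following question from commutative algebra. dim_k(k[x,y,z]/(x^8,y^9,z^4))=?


Basis: x^iy^jz^k, i<8,j<9,k<4
8*9*4=288


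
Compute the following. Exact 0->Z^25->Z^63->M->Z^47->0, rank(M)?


Alt sum=0:
(-1)^0*25 + (-1)^1*63 + (-1)^2*? + (-1)^3*47=0
rank(M)=85


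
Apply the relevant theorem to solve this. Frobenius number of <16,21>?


gcd(16,21)=1 => F=ab-a-b=16*21-16-21=336-37=299


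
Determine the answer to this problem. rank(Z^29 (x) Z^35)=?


rank(M(x)N) = rank(M)*rank(N)
29*35 = 1015


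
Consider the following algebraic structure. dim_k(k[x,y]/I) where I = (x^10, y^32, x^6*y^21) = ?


k[x,y]/I, I = (x^10, y^32, x^6*y^21)
Rect: 10x32=320. Corner: (10-6)x(32-21)=44.
dim = 320-44 = 276


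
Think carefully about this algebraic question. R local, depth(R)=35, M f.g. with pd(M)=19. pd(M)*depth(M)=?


pd+depth=35
depth=35-19=16
pd*depth=19*16=304


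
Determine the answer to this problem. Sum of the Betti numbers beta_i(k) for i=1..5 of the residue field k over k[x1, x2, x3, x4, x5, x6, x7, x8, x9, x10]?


Koszul resolution: beta_i(k)=C(n,i), n=10
C(10,1)=10, C(10,2)=45, C(10,3)=120, C(10,4)=210, C(10,5)=252
Sum=637


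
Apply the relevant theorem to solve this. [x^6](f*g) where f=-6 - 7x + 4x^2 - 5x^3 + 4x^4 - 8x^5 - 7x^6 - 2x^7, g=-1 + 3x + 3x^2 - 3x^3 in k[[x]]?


[x^6] = sum a_i*b_j, i+j=6
  -5*-3=15
  4*3=12
  -8*3=-24
  -7*-1=7
Sum=10


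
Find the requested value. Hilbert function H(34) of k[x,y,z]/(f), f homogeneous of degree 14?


C(36,2)-C(22,2)=630-231=399


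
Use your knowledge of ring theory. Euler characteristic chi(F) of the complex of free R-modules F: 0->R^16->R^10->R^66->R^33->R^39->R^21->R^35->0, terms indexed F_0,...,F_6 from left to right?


chi = sum (-1)^i * rank:
(-1)^0*16=16
(-1)^1*10=-10
(-1)^2*66=66
(-1)^3*33=-33
(-1)^4*39=39
(-1)^5*21=-21
(-1)^6*35=35
chi=92


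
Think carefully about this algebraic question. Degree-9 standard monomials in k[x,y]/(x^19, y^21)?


k[x,y], I = (x^19, y^21), d = 9
Need i < 19 and d-i < 21.
Range: 0 <= i <= 9.
H(9) = 10


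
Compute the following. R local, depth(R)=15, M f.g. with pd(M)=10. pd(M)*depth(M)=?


pd+depth=15
depth=15-10=5
pd*depth=10*5=50


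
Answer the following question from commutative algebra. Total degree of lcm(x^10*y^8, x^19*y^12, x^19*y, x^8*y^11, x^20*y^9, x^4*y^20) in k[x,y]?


lcm = componentwise max:
x: max(10,19,19,8,20,4)=20
y: max(8,12,1,11,9,20)=20
Total=20+20=40


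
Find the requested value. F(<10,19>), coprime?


gcd(10,19)=1 => F=ab-a-b=10*19-10-19=190-29=161


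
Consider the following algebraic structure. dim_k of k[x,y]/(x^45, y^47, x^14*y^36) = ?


k[x,y]/I, I = (x^45, y^47, x^14*y^36)
Rect: 45x47=2115. Corner: (45-14)x(47-36)=341.
dim = 2115-341 = 1774


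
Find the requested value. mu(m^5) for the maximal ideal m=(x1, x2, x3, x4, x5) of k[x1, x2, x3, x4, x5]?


Graded Nakayama: mu(m^d) = dim_k (m^d/m^(d+1)) = #degree-5 monomials in 5 vars
C(n+d-1,d)=C(9,5)=126


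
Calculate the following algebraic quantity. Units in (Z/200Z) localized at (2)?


Local ring = Z/8Z.
phi(8) = 2^2*(2-1) = 4


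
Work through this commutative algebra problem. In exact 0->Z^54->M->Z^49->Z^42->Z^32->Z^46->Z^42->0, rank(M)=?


Alt sum=0:
(-1)^0*54 + (-1)^1*? + (-1)^2*49 + (-1)^3*42 + (-1)^4*32 + (-1)^5*46 + (-1)^6*42=0
rank(M)=89


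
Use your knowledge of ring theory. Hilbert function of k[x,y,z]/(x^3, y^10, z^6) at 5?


Need i<3, j<10, k<6 with i+j+k=5.
For each i, j ranges over max(0,5-i-5)..min(9,5-i):
  i=0: j in [0,5] -> 6
  i=1: j in [0,4] -> 5
  i=2: j in [0,3] -> 4
H(5) = 6+5+4 = 15


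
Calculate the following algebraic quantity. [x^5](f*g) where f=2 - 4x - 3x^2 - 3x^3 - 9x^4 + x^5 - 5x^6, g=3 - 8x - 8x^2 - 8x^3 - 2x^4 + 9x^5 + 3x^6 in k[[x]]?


[x^5] = sum a_i*b_j, i+j=5
  2*9=18
  -4*-2=8
  -3*-8=24
  -3*-8=24
  -9*-8=72
  1*3=3
Sum=149


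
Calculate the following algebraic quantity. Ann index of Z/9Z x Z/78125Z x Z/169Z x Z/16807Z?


Exponent = lcm of the cyclic orders; pairwise coprime => product.
3^2*5^7*13^2*7^5=9*78125*169*16807=1997144296875


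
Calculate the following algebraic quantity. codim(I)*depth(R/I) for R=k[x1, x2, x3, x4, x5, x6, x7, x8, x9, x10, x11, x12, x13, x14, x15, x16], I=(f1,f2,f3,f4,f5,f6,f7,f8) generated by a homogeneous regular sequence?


codim=8, depth=dim(R/I)=16-8=8
Product=8*8=64


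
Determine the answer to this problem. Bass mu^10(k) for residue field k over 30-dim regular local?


C(n,i)=C(30,10)=30045015


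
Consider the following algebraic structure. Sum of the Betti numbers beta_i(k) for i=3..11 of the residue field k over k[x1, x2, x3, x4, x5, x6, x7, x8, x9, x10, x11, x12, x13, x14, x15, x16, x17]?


Koszul resolution: beta_i(k)=C(n,i), n=17
C(17,3)=680, C(17,4)=2380, C(17,5)=6188, C(17,6)=12376, C(17,7)=19448, C(17,8)=24310, C(17,9)=24310, C(17,10)=19448, C(17,11)=12376
Sum=121516


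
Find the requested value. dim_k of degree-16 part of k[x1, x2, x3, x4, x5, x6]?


C(d+n-1,n-1)=C(21,5)=20349


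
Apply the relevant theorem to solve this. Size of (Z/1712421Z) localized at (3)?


3-primary part: 1712421=3^10*29
Size=3^10=59049


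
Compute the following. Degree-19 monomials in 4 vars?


C(d+n-1,n-1)=C(22,3)=1540


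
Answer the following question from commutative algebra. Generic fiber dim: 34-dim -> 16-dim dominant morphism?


dim(fiber)=dim(X)-dim(Y)=34-16=18


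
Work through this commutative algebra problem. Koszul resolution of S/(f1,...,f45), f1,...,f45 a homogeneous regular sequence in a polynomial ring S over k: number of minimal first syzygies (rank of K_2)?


Regular sequence => Koszul complex is the minimal free resolution.
Syz_1 minimally generated by Koszul relations f_i*e_j - f_j*e_i (i<j): mu(Syz_1) = beta_2 = C(m,2) = m(m-1)/2
m=45
45*44/2 = 990


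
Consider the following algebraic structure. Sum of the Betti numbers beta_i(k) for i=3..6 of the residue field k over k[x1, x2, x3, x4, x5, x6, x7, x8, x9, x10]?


Koszul resolution: beta_i(k)=C(n,i), n=10
C(10,3)=120, C(10,4)=210, C(10,5)=252, C(10,6)=210
Sum=792


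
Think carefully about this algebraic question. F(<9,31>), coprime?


gcd(9,31)=1 => F=ab-a-b=9*31-9-31=279-40=239


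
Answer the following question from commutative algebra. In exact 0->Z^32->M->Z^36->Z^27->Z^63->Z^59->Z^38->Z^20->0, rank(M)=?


Alt sum=0:
(-1)^0*32 + (-1)^1*? + (-1)^2*36 + (-1)^3*27 + (-1)^4*63 + (-1)^5*59 + (-1)^6*38 + (-1)^7*20=0
rank(M)=63


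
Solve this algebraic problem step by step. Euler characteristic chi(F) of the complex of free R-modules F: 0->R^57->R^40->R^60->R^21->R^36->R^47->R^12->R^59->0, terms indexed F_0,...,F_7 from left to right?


chi = sum (-1)^i * rank:
(-1)^0*57=57
(-1)^1*40=-40
(-1)^2*60=60
(-1)^3*21=-21
(-1)^4*36=36
(-1)^5*47=-47
(-1)^6*12=12
(-1)^7*59=-59
chi=-2


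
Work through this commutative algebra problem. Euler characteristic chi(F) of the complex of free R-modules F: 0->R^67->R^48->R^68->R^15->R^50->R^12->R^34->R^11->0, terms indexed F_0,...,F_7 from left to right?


chi = sum (-1)^i * rank:
(-1)^0*67=67
(-1)^1*48=-48
(-1)^2*68=68
(-1)^3*15=-15
(-1)^4*50=50
(-1)^5*12=-12
(-1)^6*34=34
(-1)^7*11=-11
chi=133


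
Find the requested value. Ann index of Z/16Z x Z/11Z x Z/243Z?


Exponent = lcm of the cyclic orders; pairwise coprime => product.
2^4*11^1*3^5=16*11*243=42768


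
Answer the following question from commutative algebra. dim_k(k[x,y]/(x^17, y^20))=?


Basis: x^i*y^j, i<17, j<20
17*20=340


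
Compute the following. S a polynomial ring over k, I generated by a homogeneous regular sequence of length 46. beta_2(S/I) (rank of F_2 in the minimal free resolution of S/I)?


Regular sequence => Koszul complex is the minimal free resolution.
Syz_1 minimally generated by Koszul relations f_i*e_j - f_j*e_i (i<j): mu(Syz_1) = beta_2 = C(m,2) = m(m-1)/2
m=46
46*45/2 = 1035


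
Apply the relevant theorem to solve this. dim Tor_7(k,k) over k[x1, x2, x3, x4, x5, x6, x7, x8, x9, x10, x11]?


Koszul: C(n,i)=C(11,7)=330


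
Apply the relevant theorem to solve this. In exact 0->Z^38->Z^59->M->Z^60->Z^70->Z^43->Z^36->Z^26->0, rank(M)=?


Alt sum=0:
(-1)^0*38 + (-1)^1*59 + (-1)^2*? + (-1)^3*60 + (-1)^4*70 + (-1)^5*43 + (-1)^6*36 + (-1)^7*26=0
rank(M)=44


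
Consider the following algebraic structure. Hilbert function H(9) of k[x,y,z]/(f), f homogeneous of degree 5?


C(11,2)-C(6,2)=55-15=40


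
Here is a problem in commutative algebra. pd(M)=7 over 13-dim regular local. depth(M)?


pd+depth=depth(R)=13
depth=13-7=6


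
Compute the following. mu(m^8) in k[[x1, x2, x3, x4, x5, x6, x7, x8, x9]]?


C(n+d-1,d)=C(16,8)=12870


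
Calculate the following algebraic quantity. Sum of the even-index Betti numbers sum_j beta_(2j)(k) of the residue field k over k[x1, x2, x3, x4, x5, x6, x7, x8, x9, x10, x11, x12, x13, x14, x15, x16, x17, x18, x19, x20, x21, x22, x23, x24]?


Koszul resolution: beta_i(k)=C(n,i), n=24
sum_even C(24,i) = 2^(n-1) = 2^23 = 8388608


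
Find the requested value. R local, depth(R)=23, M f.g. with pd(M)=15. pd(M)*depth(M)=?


pd+depth=23
depth=23-15=8
pd*depth=15*8=120


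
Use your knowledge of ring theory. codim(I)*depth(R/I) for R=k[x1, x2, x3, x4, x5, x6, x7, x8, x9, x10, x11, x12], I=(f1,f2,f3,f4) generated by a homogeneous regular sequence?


codim=4, depth=dim(R/I)=12-4=8
Product=4*8=32


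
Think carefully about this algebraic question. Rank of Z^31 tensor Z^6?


rank(M(x)N) = rank(M)*rank(N)
31*6 = 186


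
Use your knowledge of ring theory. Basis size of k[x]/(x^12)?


Basis: 1,x,...,x^11
dim=12


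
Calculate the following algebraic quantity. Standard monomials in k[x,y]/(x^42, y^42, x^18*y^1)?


k[x,y]/I, I = (x^42, y^42, x^18*y^1)
Rect: 42x42=1764. Corner: (42-18)x(42-1)=984.
dim = 1764-984 = 780


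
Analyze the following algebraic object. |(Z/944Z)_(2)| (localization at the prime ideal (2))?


2-primary part: 944=2^4*59
Size=2^4=16


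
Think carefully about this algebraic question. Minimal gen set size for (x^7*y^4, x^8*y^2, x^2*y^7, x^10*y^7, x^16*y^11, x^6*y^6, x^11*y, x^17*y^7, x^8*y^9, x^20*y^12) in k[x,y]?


Remove redundant (divisible by others).
x^20*y^12 redundant.
x^10*y^7 redundant.
x^8*y^9 redundant.
x^17*y^7 redundant.
x^16*y^11 redundant.
Min: x^11*y, x^8*y^2, x^7*y^4, x^6*y^6, x^2*y^7
Count=5


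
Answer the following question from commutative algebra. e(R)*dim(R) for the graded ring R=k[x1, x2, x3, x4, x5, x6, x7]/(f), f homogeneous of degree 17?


e(R)=deg(f)=17, dim(R)=7-1=6
e*dim=17*6=102


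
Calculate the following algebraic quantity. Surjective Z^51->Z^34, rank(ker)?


rank(ker) = 51-34 = 17


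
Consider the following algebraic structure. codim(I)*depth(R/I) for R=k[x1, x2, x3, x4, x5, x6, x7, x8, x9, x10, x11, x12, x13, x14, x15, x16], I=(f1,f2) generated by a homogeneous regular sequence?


codim=2, depth=dim(R/I)=16-2=14
Product=2*14=28


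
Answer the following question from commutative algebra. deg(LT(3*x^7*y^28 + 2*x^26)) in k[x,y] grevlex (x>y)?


LT: 3*x^7*y^28
deg_x=7, deg_y=28
Total=7+28=35


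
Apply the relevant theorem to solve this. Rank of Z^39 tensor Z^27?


rank(M(x)N) = rank(M)*rank(N)
39*27 = 1053


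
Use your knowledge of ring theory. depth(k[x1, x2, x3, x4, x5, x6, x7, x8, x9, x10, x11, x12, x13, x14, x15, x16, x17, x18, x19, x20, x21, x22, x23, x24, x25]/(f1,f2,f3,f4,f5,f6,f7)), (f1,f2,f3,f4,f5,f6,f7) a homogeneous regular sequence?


depth(R)=25
depth(R/I)=25-7=18


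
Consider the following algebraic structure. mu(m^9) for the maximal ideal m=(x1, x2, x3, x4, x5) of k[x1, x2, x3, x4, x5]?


Graded Nakayama: mu(m^d) = dim_k (m^d/m^(d+1)) = #degree-9 monomials in 5 vars
C(n+d-1,d)=C(13,9)=715


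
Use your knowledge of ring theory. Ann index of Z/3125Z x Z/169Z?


Exponent = lcm of the cyclic orders; pairwise coprime => product.
5^5*13^2=3125*169=528125


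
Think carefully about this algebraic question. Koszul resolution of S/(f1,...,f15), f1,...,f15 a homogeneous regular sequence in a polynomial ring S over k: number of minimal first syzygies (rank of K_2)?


Regular sequence => Koszul complex is the minimal free resolution.
Syz_1 minimally generated by Koszul relations f_i*e_j - f_j*e_i (i<j): mu(Syz_1) = beta_2 = C(m,2) = m(m-1)/2
m=15
15*14/2 = 105


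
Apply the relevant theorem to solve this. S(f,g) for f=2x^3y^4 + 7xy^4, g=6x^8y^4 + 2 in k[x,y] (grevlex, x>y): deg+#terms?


LT(f)=2x^3y^4, LT(g)=6x^8y^4
lcm(LM)=x^8y^4
S(f,g) (scaled by 12 to clear denominators) = 6x^5*f - 2*g = 42x^6y^4 - 4
2 terms, deg 10.
10+2=12


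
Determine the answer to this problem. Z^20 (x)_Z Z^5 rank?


rank(M(x)N) = rank(M)*rank(N)
20*5 = 100


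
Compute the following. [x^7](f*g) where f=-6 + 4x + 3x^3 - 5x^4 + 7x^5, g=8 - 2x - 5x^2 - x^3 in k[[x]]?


[x^7] = sum a_i*b_j, i+j=7
  -5*-1=5
  7*-5=-35
Sum=-30


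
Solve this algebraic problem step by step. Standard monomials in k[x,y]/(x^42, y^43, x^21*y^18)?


k[x,y]/I, I = (x^42, y^43, x^21*y^18)
Rect: 42x43=1806. Corner: (42-21)x(43-18)=525.
dim = 1806-525 = 1281


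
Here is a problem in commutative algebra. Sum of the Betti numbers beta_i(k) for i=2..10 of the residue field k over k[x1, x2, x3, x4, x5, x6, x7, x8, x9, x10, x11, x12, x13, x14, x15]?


Koszul resolution: beta_i(k)=C(n,i), n=15
C(15,2)=105, C(15,3)=455, C(15,4)=1365, C(15,5)=3003, C(15,6)=5005, C(15,7)=6435, C(15,8)=6435, C(15,9)=5005, C(15,10)=3003
Sum=30811


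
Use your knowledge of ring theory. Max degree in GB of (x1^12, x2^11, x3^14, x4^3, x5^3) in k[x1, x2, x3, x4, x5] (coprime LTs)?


Pure powers, coprime LTs => already GB.
Degrees: 12, 11, 14, 3, 3
Max=14


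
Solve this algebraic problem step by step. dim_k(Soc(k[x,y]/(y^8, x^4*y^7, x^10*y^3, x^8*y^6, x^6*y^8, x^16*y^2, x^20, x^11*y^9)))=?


Socle = ann(m) = span of standard monomials u with x*u, y*u in I (staircase corners).
Redundant generators: x^6*y^8, x^11*y^9
Minimal generators: x^20, x^16*y^2, x^10*y^3, x^8*y^6, x^4*y^7, y^8
Corners: x^3y^7, x^7y^6, x^9y^5, x^15y^2, x^19y
Socle dim=5


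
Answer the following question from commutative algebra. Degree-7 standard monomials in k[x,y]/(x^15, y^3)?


k[x,y], I = (x^15, y^3), d = 7
Need i < 15 and d-i < 3.
Range: 5 <= i <= 7.
H(7) = 3


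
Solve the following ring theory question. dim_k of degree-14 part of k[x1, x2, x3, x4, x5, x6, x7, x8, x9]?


C(d+n-1,n-1)=C(22,8)=319770


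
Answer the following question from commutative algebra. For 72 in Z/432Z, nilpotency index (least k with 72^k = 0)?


72^k mod 432:
k=1: 72
k=2: 0
First zero at k = 2


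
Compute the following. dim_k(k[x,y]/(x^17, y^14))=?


Basis: x^i*y^j, i<17, j<14
17*14=238


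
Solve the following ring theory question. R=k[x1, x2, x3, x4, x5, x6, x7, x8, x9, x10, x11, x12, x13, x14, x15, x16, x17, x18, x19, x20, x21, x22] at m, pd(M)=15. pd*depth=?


pd+depth=22
depth=22-15=7
pd*depth=15*7=105


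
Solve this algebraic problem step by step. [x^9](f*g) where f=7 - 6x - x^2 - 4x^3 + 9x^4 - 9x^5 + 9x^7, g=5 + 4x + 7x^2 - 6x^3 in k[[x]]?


[x^9] = sum a_i*b_j, i+j=9
  9*7=63
Sum=63


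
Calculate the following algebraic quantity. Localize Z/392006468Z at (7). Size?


7-primary part: 392006468=7^8*68
Size=7^8=5764801


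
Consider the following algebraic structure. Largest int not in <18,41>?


gcd(18,41)=1 => F=ab-a-b=18*41-18-41=738-59=679


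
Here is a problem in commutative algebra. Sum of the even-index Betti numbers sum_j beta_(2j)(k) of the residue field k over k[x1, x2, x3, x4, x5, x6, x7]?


Koszul resolution: beta_i(k)=C(n,i), n=7
sum_even C(7,i) = 2^(n-1) = 2^6 = 64


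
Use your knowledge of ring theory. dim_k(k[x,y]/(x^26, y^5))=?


Basis: x^i*y^j, i<26, j<5
26*5=130


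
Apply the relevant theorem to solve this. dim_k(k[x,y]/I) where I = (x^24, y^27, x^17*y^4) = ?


k[x,y]/I, I = (x^24, y^27, x^17*y^4)
Rect: 24x27=648. Corner: (24-17)x(27-4)=161.
dim = 648-161 = 487


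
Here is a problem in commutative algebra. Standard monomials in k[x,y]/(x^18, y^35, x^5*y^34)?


k[x,y]/I, I = (x^18, y^35, x^5*y^34)
Rect: 18x35=630. Corner: (18-5)x(35-34)=13.
dim = 630-13 = 617


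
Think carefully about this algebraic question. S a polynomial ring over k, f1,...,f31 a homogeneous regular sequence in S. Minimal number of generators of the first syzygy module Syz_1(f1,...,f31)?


Regular sequence => Koszul complex is the minimal free resolution.
Syz_1 minimally generated by Koszul relations f_i*e_j - f_j*e_i (i<j): mu(Syz_1) = beta_2 = C(m,2) = m(m-1)/2
m=31
31*30/2 = 465


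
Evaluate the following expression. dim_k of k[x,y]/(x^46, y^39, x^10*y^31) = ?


k[x,y]/I, I = (x^46, y^39, x^10*y^31)
Rect: 46x39=1794. Corner: (46-10)x(39-31)=288.
dim = 1794-288 = 1506


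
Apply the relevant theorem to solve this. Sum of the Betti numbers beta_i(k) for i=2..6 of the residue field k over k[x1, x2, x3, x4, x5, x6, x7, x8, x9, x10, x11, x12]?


Koszul resolution: beta_i(k)=C(n,i), n=12
C(12,2)=66, C(12,3)=220, C(12,4)=495, C(12,5)=792, C(12,6)=924
Sum=2497


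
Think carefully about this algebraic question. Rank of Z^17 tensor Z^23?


rank(M(x)N) = rank(M)*rank(N)
17*23 = 391


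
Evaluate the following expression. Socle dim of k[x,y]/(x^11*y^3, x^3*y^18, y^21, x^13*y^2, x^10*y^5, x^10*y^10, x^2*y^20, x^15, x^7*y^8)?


Socle = ann(m) = span of standard monomials u with x*u, y*u in I (staircase corners).
Redundant generators: x^10*y^10
Minimal generators: x^15, x^13*y^2, x^11*y^3, x^10*y^5, x^7*y^8, x^3*y^18, x^2*y^20, y^21
Corners: xy^20, x^2y^19, x^6y^17, x^9y^7, x^10y^4, x^12y^2, x^14y
Socle dim=7


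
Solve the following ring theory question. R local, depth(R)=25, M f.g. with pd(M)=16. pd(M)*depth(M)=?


pd+depth=25
depth=25-16=9
pd*depth=16*9=144


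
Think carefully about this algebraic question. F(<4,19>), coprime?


gcd(4,19)=1 => F=ab-a-b=4*19-4-19=76-23=53
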